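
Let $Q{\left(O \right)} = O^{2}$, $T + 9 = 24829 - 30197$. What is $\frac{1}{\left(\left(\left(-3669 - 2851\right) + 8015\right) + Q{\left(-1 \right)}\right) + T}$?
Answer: $- \frac{1}{3881} \approx -0.00025767$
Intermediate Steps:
$T = -5377$ ($T = -9 + \left(24829 - 30197\right) = -9 - 5368 = -5377$)
$\frac{1}{\left(\left(\left(-3669 - 2851\right) + 8015\right) + Q{\left(-1 \right)}\right) + T} = \frac{1}{\left(\left(\left(-3669 - 2851\right) + 8015\right) + \left(-1\right)^{2}\right) - 5377} = \frac{1}{\left(\left(-6520 + 8015\right) + 1\right) - 5377} = \frac{1}{\left(1495 + 1\right) - 5377} = \frac{1}{1496 - 5377} = \frac{1}{-3881} = - \frac{1}{3881}$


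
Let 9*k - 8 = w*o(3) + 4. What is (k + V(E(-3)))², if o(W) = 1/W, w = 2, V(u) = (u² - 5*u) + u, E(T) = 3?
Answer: 1849/729 ≈ 2.5364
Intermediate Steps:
V(u) = u² - 4*u
o(W) = 1/W
k = 38/27 (k = 8/9 + (2/3 + 4)/9 = 8/9 + (2*(⅓) + 4)/9 = 8/9 + (⅔ + 4)/9 = 8/9 + (⅑)*(14/3) = 8/9 + 14/27 = 38/27 ≈ 1.4074)
(k + V(E(-3)))² = (38/27 + 3*(-4 + 3))² = (38/27 + 3*(-1))² = (38/27 - 3)² = (-43/27)² = 1849/729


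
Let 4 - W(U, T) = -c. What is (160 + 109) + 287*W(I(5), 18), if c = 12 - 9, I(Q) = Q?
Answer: 2278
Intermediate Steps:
c = 3
W(U, T) = 7 (W(U, T) = 4 - (-1)*3 = 4 - 1*(-3) = 4 + 3 = 7)
(160 + 109) + 287*W(I(5), 18) = (160 + 109) + 287*7 = 269 + 2009 = 2278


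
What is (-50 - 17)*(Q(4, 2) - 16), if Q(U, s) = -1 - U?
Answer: 1407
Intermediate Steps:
(-50 - 17)*(Q(4, 2) - 16) = (-50 - 17)*((-1 - 1*4) - 16) = -67*((-1 - 4) - 16) = -67*(-5 - 16) = -67*(-21) = 1407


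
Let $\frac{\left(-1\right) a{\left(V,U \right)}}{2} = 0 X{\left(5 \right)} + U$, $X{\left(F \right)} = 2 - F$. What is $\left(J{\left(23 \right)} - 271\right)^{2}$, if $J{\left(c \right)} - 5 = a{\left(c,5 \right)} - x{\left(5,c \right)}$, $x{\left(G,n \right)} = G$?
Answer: $78961$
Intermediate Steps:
$a{\left(V,U \right)} = - 2 U$ ($a{\left(V,U \right)} = - 2 \left(0 \left(2 - 5\right) + U\right) = - 2 \left(0 \left(-3\right) + U\right) = - 2 \left(0 + U\right) = - 2 U$)
$J{\left(c \right)} = -10$ ($J{\left(c \right)} = 5 - 15 = -10$)
$\left(J{\left(23 \right)} - 271\right)^{2} = \left(-10 - 271\right)^{2} = \left(-281\right)^{2} = 78961$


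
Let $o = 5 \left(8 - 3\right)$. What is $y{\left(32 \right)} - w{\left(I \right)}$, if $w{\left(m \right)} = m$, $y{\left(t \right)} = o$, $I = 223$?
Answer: $-198$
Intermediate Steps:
$o = 25$ ($o = 5 \cdot 5 = 25$)
$y{\left(t \right)} = 25$
$y{\left(32 \right)} - w{\left(I \right)} = 25 - 223 = -198$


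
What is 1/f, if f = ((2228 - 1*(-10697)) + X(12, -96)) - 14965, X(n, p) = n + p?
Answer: -1/2124 ≈ -0.00047081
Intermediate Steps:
f = -2124 (f = ((2228 - 1*(-10697)) + (12 - 96)) - 14965 = ((2228 + 10697) - 84) - 14965 = (12925 - 84) - 14965 = 12841 - 14965 = -2124)
1/f = 1/(-2124) = -1/2124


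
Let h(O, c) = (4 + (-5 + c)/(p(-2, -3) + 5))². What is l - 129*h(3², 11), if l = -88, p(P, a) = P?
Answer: -4732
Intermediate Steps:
h(O, c) = (7/3 + c/3)² (h(O, c) = (4 + (-5 + c)/(-2 + 5))² = (4 + (-5 + c)/3)² = (4 + (-5 + c)*(⅓))² = (4 + (-5/3 + c/3))² = (7/3 + c/3)²)
l - 129*h(3², 11) = -88 - 43*(7 + 11)²/3 = -88 - 43*18²/3 = -88 - 43*324/3 = -88 - 129*36 = -88 - 4644 = -4732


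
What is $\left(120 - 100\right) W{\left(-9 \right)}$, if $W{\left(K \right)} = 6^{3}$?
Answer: $4320$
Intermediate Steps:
$W{\left(K \right)} = 216$
$\left(120 - 100\right) W{\left(-9 \right)} = \left(120 - 100\right) 216 = 20 \cdot 216 = 4320$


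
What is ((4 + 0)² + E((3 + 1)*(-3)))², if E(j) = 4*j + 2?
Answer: 900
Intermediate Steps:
E(j) = 2 + 4*j
((4 + 0)² + E((3 + 1)*(-3)))² = ((4 + 0)² + (2 + 4*((3 + 1)*(-3))))² = (4² + (2 + 4*(4*(-3))))² = (16 + (2 + 4*(-12)))² = (16 + (2 - 48))² = (16 - 46)² = (-30)² = 900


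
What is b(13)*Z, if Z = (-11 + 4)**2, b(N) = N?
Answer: 637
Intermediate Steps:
Z = 49 (Z = (-7)**2 = 49)
b(13)*Z = 13*49 = 637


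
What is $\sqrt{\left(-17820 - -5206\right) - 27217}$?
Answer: $i \sqrt{39831} \approx 199.58 i$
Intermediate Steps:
$\sqrt{\left(-17820 - -5206\right) - 27217} = \sqrt{\left(-17820 + 5206\right) - 27217} = \sqrt{-12614 - 27217} = \sqrt{-39831} = i \sqrt{39831}$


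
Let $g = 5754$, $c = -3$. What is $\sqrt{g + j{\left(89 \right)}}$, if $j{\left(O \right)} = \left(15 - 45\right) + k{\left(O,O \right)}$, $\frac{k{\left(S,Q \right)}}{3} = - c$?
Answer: $21 \sqrt{13} \approx 75.717$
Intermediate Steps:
$k{\left(S,Q \right)} = 9$ ($k{\left(S,Q \right)} = 3 \left(\left(-1\right) \left(-3\right)\right) = 3 \cdot 3 = 9$)
$j{\left(O \right)} = -21$ ($j{\left(O \right)} = \left(15 - 45\right) + 9 = -30 + 9 = -21$)
$\sqrt{g + j{\left(89 \right)}} = \sqrt{5754 - 21} = \sqrt{5733} = 21 \sqrt{13}$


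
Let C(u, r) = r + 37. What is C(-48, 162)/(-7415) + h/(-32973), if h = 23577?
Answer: -2084886/2810285 ≈ -0.74188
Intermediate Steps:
C(u, r) = 37 + r
C(-48, 162)/(-7415) + h/(-32973) = (37 + 162)/(-7415) + 23577/(-32973) = 199*(-1/7415) + 23577*(-1/32973) = -199/7415 - 271/379 = -2084886/2810285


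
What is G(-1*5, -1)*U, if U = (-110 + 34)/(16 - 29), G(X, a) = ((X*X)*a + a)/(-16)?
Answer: 19/2 ≈ 9.5000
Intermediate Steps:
G(X, a) = -a/16 - a*X**2/16 (G(X, a) = (X**2*a + a)*(-1/16) = (a*X**2 + a)*(-1/16) = (a + a*X**2)*(-1/16) = -a/16 - a*X**2/16)
U = 76/13 (U = -76/(-13) = -76*(-1/13) = 76/13 ≈ 5.8462)
G(-1*5, -1)*U = -1/16*(-1)*(1 + (-1*5)**2)*(76/13) = -1/16*(-1)*(1 + (-5)**2)*(76/13) = -1/16*(-1)*(1 + 25)*(76/13) = -1/16*(-1)*26*(76/13) = (13/8)*(76/13) = 19/2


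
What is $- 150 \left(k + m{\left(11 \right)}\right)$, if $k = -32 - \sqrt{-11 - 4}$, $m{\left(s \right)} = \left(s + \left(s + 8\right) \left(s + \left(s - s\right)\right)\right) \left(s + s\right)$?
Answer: $-721200 + 150 i \sqrt{15} \approx -7.212 \cdot 10^{5} + 580.95 i$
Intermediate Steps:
$m{\left(s \right)} = 2 s \left(s + s \left(8 + s\right)\right)$ ($m{\left(s \right)} = \left(s + \left(8 + s\right) \left(s + 0\right)\right) 2 s = \left(s + \left(8 + s\right) s\right) 2 s = \left(s + s \left(8 + s\right)\right) 2 s = 2 s \left(s + s \left(8 + s\right)\right)$)
$k = -32 - i \sqrt{15}$ ($k = -32 - \sqrt{-15} = -32 - i \sqrt{15} \approx -32.0 - 3.873 i$)
$- 150 \left(k + m{\left(11 \right)}\right) = - 150 \left(\left(-32 - i \sqrt{15}\right) + 2 \cdot 11^{2} \left(9 + 11\right)\right) = - 150 \left(\left(-32 - i \sqrt{15}\right) + 2 \cdot 121 \cdot 20\right) = - 150 \left(\left(-32 - i \sqrt{15}\right) + 4840\right) = - 150 \left(4808 - i \sqrt{15}\right) = -721200 + 150 i \sqrt{15}$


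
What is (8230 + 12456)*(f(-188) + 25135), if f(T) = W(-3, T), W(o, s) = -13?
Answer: 519673692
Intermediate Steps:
f(T) = -13
(8230 + 12456)*(f(-188) + 25135) = (8230 + 12456)*(-13 + 25135) = 20686*25122 = 519673692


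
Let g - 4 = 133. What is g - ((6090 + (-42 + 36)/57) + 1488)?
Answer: -141377/19 ≈ -7440.9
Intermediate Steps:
g = 137 (g = 4 + 133 = 137)
g - ((6090 + (-42 + 36)/57) + 1488) = 137 - ((6090 + (-42 + 36)/57) + 1488) = 137 - ((6090 - 6*1/57) + 1488) = 137 - ((6090 - 2/19) + 1488) = 137 - (115708/19 + 1488) = 137 - 1*143980/19 = 137 - 143980/19 = -141377/19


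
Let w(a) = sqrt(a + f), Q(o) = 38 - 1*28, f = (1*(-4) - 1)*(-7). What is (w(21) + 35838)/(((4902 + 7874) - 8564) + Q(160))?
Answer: 17919/2111 + sqrt(14)/2111 ≈ 8.4902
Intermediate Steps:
f = 35 (f = (-4 - 1)*(-7) = -5*(-7) = 35)
Q(o) = 10 (Q(o) = 38 - 28 = 10)
w(a) = sqrt(35 + a) (w(a) = sqrt(a + 35) = sqrt(35 + a))
(w(21) + 35838)/(((4902 + 7874) - 8564) + Q(160)) = (sqrt(35 + 21) + 35838)/(((4902 + 7874) - 8564) + 10) = (sqrt(56) + 35838)/((12776 - 8564) + 10) = (2*sqrt(14) + 35838)/(4212 + 10) = (35838 + 2*sqrt(14))/4222 = (35838 + 2*sqrt(14))*(1/4222) = 17919/2111 + sqrt(14)/2111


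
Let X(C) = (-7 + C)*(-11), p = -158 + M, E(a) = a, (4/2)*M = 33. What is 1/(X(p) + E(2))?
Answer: 2/3271 ≈ 0.00061143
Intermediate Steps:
M = 33/2 (M = (1/2)*33 = 33/2 ≈ 16.500)
p = -283/2 (p = -158 + 33/2 = -283/2 ≈ -141.50)
X(C) = 77 - 11*C
1/(X(p) + E(2)) = 1/((77 - 11*(-283/2)) + 2) = 1/((77 + 3113/2) + 2) = 1/(3267/2 + 2) = 1/(3271/2) = 2/3271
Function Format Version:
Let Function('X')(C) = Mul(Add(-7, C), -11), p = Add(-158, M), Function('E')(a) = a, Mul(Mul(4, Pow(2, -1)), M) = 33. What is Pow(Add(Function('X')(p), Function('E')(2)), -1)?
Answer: Rational(2, 3271) ≈ 0.00061143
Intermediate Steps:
M = Rational(33, 2) (M = Mul(Rational(1, 2), 33) = Rational(33, 2) ≈ 16.500)
p = Rational(-283, 2) (p = Add(-158, Rational(33, 2)) = Rational(-283, 2) ≈ -141.50)
Function('X')(C) = Add(77, Mul(-11, C))
Pow(Add(Function('X')(p), Function('E')(2)), -1) = Pow(Add(Add(77, Mul(-11, Rational(-283, 2))), 2), -1) = Pow(Add(Add(77, Rational(3113, 2)), 2), -1) = Pow(Add(Rational(3267, 2), 2), -1) = Pow(Rational(3271, 2), -1) = Rational(2, 3271)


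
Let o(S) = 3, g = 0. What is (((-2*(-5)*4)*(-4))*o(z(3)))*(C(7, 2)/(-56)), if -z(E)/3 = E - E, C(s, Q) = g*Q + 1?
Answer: 60/7 ≈ 8.5714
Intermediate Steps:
C(s, Q) = 1 (C(s, Q) = 0*Q + 1 = 0 + 1 = 1)
z(E) = 0 (z(E) = -3*(E - E) = -3*0 = 0)
(((-2*(-5)*4)*(-4))*o(z(3)))*(C(7, 2)/(-56)) = (((-2*(-5)*4)*(-4))*3)*(1/(-56)) = (((10*4)*(-4))*3)*(1*(-1/56)) = ((40*(-4))*3)*(-1/56) = -160*3*(-1/56) = -480*(-1/56) = 60/7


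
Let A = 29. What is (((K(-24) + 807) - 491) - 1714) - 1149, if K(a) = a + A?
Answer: -2542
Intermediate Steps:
K(a) = 29 + a (K(a) = a + 29 = 29 + a)
(((K(-24) + 807) - 491) - 1714) - 1149 = ((((29 - 24) + 807) - 491) - 1714) - 1149 = (((5 + 807) - 491) - 1714) - 1149 = ((812 - 491) - 1714) - 1149 = (321 - 1714) - 1149 = -1393 - 1149 = -2542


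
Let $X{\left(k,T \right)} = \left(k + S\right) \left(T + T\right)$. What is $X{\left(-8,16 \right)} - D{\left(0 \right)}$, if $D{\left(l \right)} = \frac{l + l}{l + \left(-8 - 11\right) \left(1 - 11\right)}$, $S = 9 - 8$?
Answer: $-224$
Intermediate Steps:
$S = 1$
$X{\left(k,T \right)} = 2 T \left(1 + k\right)$ ($X{\left(k,T \right)} = \left(k + 1\right) \left(T + T\right) = \left(1 + k\right) 2 T = 2 T \left(1 + k\right)$)
$D{\left(l \right)} = \frac{2 l}{190 + l}$ ($D{\left(l \right)} = \frac{2 l}{l - -190} = \frac{2 l}{l + 190} = \frac{2 l}{190 + l}$)
$X{\left(-8,16 \right)} - D{\left(0 \right)} = 2 \cdot 16 \left(1 - 8\right) - 2 \cdot 0 \frac{1}{190 + 0} = 2 \cdot 16 \left(-7\right) - 2 \cdot 0 \cdot \frac{1}{190} = -224 - 2 \cdot 0 \cdot \frac{1}{190} = -224 - 0 = -224 + 0 = -224$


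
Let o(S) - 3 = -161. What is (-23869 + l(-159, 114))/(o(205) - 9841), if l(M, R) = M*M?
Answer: -1412/9999 ≈ -0.14121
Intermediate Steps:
l(M, R) = M²
o(S) = -158 (o(S) = 3 - 161 = -158)
(-23869 + l(-159, 114))/(o(205) - 9841) = (-23869 + (-159)²)/(-158 - 9841) = (-23869 + 25281)/(-9999) = 1412*(-1/9999) = -1412/9999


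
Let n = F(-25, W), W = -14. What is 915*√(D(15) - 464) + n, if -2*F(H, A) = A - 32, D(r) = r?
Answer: 23 + 915*I*√449 ≈ 23.0 + 19389.0*I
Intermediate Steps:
F(H, A) = 16 - A/2 (F(H, A) = -(A - 32)/2 = -(-32 + A)/2 = 16 - A/2)
n = 23 (n = 16 - ½*(-14) = 16 + 7 = 23)
915*√(D(15) - 464) + n = 915*√(15 - 464) + 23 = 915*√(-449) + 23 = 915*(I*√449) + 23 = 915*I*√449 + 23 = 23 + 915*I*√449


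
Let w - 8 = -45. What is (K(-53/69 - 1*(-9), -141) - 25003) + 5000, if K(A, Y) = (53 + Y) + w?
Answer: -20128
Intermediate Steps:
w = -37 (w = 8 - 45 = -37)
K(A, Y) = 16 + Y (K(A, Y) = (53 + Y) - 37 = 16 + Y)
(K(-53/69 - 1*(-9), -141) - 25003) + 5000 = ((16 - 141) - 25003) + 5000 = (-125 - 25003) + 5000 = -25128 + 5000 = -20128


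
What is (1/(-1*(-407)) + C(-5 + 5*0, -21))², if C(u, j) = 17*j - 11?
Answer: 22432550625/165649 ≈ 1.3542e+5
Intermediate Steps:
C(u, j) = -11 + 17*j
(1/(-1*(-407)) + C(-5 + 5*0, -21))² = (1/(-1*(-407)) + (-11 + 17*(-21)))² = (1/407 + (-11 - 357))² = (1/407 - 368)² = (-149775/407)² = 22432550625/165649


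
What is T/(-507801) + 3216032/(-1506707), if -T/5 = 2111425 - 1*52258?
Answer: 4626567466571/255035773769 ≈ 18.141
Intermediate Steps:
T = -10295835 (T = -5*(2111425 - 1*52258) = -5*(2111425 - 52258) = -5*2059167 = -10295835)
T/(-507801) + 3216032/(-1506707) = -10295835/(-507801) + 3216032/(-1506707) = -10295835*(-1/507801) + 3216032*(-1/1506707) = 3431945/169267 - 3216032/1506707 = 4626567466571/255035773769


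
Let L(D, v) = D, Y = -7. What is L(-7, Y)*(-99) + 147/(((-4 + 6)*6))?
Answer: 2821/4 ≈ 705.25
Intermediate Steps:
L(-7, Y)*(-99) + 147/(((-4 + 6)*6)) = -7*(-99) + 147/(((-4 + 6)*6)) = 693 + 147/((2*6)) = 693 + 147/12 = 693 + 147*(1/12) = 693 + 49/4 = 2821/4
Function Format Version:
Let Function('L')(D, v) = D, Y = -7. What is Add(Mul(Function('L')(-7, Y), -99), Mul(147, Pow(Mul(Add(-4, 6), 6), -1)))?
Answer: Rational(2821, 4) ≈ 705.25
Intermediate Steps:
Add(Mul(Function('L')(-7, Y), -99), Mul(147, Pow(Mul(Add(-4, 6), 6), -1))) = Add(Mul(-7, -99), Mul(147, Pow(Mul(Add(-4, 6), 6), -1))) = Add(693, Mul(147, Pow(Mul(2, 6), -1))) = Add(693, Mul(147, Pow(12, -1))) = Add(693, Mul(147, Rational(1, 12))) = Add(693, Rational(49, 4)) = Rational(2821, 4)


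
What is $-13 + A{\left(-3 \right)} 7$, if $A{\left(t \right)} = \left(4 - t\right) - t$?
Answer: $57$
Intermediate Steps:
$A{\left(t \right)} = 4 - 2 t$
$-13 + A{\left(-3 \right)} 7 = -13 + \left(4 - -6\right) 7 = -13 + \left(4 + 6\right) 7 = -13 + 10 \cdot 7 = -13 + 70 = 57$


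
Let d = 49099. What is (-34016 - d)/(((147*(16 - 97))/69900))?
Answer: 215175500/441 ≈ 4.8793e+5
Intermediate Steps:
(-34016 - d)/(((147*(16 - 97))/69900)) = (-34016 - 1*49099)/(((147*(16 - 97))/69900)) = (-34016 - 49099)/(((147*(-81))*(1/69900))) = -83115/((-11907*1/69900)) = -83115/(-3969/23300) = -83115*(-23300/3969) = 215175500/441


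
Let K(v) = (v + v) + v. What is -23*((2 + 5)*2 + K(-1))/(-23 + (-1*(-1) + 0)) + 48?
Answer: 119/2 ≈ 59.500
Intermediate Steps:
K(v) = 3*v (K(v) = 2*v + v = 3*v)
-23*((2 + 5)*2 + K(-1))/(-23 + (-1*(-1) + 0)) + 48 = -23*((2 + 5)*2 + 3*(-1))/(-23 + (-1*(-1) + 0)) + 48 = -23*(7*2 - 3)/(-23 + (1 + 0)) + 48 = -23*(14 - 3)/(-23 + 1) + 48 = -253/(-22) + 48 = -253*(-1)/22 + 48 = -23*(-½) + 48 = 23/2 + 48 = 119/2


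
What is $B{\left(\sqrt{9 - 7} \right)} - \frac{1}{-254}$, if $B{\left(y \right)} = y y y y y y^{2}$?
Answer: $\frac{1}{254} + 8 \sqrt{2} \approx 11.318$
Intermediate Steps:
$B{\left(y \right)} = y^{7}$ ($B{\left(y \right)} = y^{2} y y y y^{2} = y^{3} y y y^{2} = y^{4} y y^{2} = y^{5} y^{2} = y^{7}$)
$B{\left(\sqrt{9 - 7} \right)} - \frac{1}{-254} = \left(\sqrt{9 - 7}\right)^{7} - \frac{1}{-254} = \left(\sqrt{2}\right)^{7} - - \frac{1}{254} = 8 \sqrt{2} + \frac{1}{254} = \frac{1}{254} + 8 \sqrt{2}$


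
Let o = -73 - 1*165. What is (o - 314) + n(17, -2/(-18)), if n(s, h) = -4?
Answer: -556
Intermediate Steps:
o = -238 (o = -73 - 165 = -238)
(o - 314) + n(17, -2/(-18)) = (-238 - 314) - 4 = -552 - 4 = -556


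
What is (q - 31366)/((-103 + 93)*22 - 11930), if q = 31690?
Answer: -2/75 ≈ -0.026667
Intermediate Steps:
(q - 31366)/((-103 + 93)*22 - 11930) = (31690 - 31366)/((-103 + 93)*22 - 11930) = 324/(-10*22 - 11930) = 324/(-220 - 11930) = 324/(-12150) = 324*(-1/12150) = -2/75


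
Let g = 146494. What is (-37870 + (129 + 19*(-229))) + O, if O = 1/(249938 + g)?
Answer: -16686615743/396432 ≈ -42092.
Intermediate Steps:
O = 1/396432 (O = 1/(249938 + 146494) = 1/396432 ≈ 2.5225e-6)
(-37870 + (129 + 19*(-229))) + O = (-37870 + (129 + 19*(-229))) + 1/396432 = (-37870 + (129 - 4351)) + 1/396432 = (-37870 - 4222) + 1/396432 = -42092 + 1/396432 = -16686615743/396432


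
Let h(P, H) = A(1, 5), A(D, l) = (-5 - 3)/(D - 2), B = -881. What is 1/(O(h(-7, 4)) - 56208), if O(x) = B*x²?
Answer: -1/112592 ≈ -8.8816e-6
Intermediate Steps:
A(D, l) = -8/(-2 + D)
h(P, H) = 8 (h(P, H) = -8/(-2 + 1) = -8/(-1) = -8*(-1) = 8)
O(x) = -881*x²
1/(O(h(-7, 4)) - 56208) = 1/(-881*8² - 56208) = 1/(-881*64 - 56208) = 1/(-56384 - 56208) = 1/(-112592) = -1/112592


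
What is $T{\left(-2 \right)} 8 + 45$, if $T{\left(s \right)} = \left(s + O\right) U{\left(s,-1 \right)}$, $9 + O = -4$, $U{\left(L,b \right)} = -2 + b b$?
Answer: $165$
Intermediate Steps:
$U{\left(L,b \right)} = -2 + b^{2}$
$O = -13$ ($O = -9 - 4 = -13$)
$T{\left(s \right)} = 13 - s$ ($T{\left(s \right)} = \left(s - 13\right) \left(-2 + \left(-1\right)^{2}\right) = \left(-13 + s\right) \left(-2 + 1\right) = \left(-13 + s\right) \left(-1\right) = 13 - s$)
$T{\left(-2 \right)} 8 + 45 = \left(13 - -2\right) 8 + 45 = \left(13 + 2\right) 8 + 45 = 15 \cdot 8 + 45 = 120 + 45 = 165$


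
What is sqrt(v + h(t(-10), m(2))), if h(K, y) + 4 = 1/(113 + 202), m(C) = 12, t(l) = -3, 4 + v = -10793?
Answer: I*sqrt(119080990)/105 ≈ 103.93*I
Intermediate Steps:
v = -10797 (v = -4 - 10793 = -10797)
h(K, y) = -1259/315 (h(K, y) = -4 + 1/(113 + 202) = -4 + 1/315 = -1259/315)
sqrt(v + h(t(-10), m(2))) = sqrt(-10797 - 1259/315) = sqrt(-3402314/315) = I*sqrt(119080990)/105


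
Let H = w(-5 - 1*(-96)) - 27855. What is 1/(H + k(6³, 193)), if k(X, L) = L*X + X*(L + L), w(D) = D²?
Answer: 1/105490 ≈ 9.4796e-6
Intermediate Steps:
H = -19574 (H = (-5 - 1*(-96))² - 27855 = (-5 + 96)² - 27855 = 91² - 27855 = 8281 - 27855 = -19574)
k(X, L) = 3*L*X (k(X, L) = L*X + X*(2*L) = L*X + 2*L*X = 3*L*X)
1/(H + k(6³, 193)) = 1/(-19574 + 3*193*6³) = 1/(-19574 + 3*193*216) = 1/(-19574 + 125064) = 1/105490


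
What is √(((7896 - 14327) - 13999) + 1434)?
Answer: 2*I*√4749 ≈ 137.83*I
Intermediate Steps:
√(((7896 - 14327) - 13999) + 1434) = √((-6431 - 13999) + 1434) = √(-20430 + 1434) = √(-18996) = 2*I*√4749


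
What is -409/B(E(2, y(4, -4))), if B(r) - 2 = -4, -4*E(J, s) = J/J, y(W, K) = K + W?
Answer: 409/2 ≈ 204.50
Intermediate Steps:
E(J, s) = -¼ (E(J, s) = -J/(4*J) = -¼*1 = -¼)
B(r) = -2 (B(r) = 2 - 4 = -2)
-409/B(E(2, y(4, -4))) = -409/(-2) = -409*(-½) = 409/2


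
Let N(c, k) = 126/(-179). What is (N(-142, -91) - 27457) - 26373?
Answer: -9635696/179 ≈ -53831.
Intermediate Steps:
N(c, k) = -126/179 (N(c, k) = 126*(-1/179) = -126/179)
(N(-142, -91) - 27457) - 26373 = (-126/179 - 27457) - 26373 = -4914929/179 - 26373 = -9635696/179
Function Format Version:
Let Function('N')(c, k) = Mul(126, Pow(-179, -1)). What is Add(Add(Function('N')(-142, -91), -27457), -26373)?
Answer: Rational(-9635696, 179) ≈ -53831.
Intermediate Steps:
Function('N')(c, k) = Rational(-126, 179) (Function('N')(c, k) = Mul(126, Rational(-1, 179)) = Rational(-126, 179))
Add(Add(Function('N')(-142, -91), -27457), -26373) = Add(Add(Rational(-126, 179), -27457), -26373) = Add(Rational(-4914929, 179), -26373) = Rational(-9635696, 179)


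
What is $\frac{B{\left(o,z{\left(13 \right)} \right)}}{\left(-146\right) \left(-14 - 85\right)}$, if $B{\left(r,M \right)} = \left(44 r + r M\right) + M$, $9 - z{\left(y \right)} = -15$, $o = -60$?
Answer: $- \frac{676}{2409} \approx -0.28061$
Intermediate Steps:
$z{\left(y \right)} = 24$ ($z{\left(y \right)} = 9 - -15 = 9 + 15 = 24$)
$B{\left(r,M \right)} = M + 44 r + M r$ ($B{\left(r,M \right)} = \left(44 r + M r\right) + M = M + 44 r + M r$)
$\frac{B{\left(o,z{\left(13 \right)} \right)}}{\left(-146\right) \left(-14 - 85\right)} = \frac{24 + 44 \left(-60\right) + 24 \left(-60\right)}{\left(-146\right) \left(-14 - 85\right)} = \frac{24 - 2640 - 1440}{\left(-146\right) \left(-99\right)} = - \frac{4056}{14454} = \left(-4056\right) \frac{1}{14454} = - \frac{676}{2409}$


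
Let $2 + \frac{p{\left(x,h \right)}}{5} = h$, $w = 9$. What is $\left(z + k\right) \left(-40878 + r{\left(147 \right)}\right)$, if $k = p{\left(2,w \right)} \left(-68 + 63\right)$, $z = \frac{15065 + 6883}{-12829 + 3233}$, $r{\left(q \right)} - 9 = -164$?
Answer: $\frac{17451827296}{2399} \approx 7.2746 \cdot 10^{6}$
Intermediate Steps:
$r{\left(q \right)} = -155$ ($r{\left(q \right)} = 9 - 164 = -155$)
$p{\left(x,h \right)} = -10 + 5 h$
$z = - \frac{5487}{2399}$ ($z = \frac{21948}{-9596} = 21948 \left(- \frac{1}{9596}\right) = - \frac{5487}{2399} \approx -2.2872$)
$k = -175$ ($k = \left(-10 + 5 \cdot 9\right) \left(-68 + 63\right) = \left(-10 + 45\right) \left(-5\right) = 35 \left(-5\right) = -175$)
$\left(z + k\right) \left(-40878 + r{\left(147 \right)}\right) = \left(- \frac{5487}{2399} - 175\right) \left(-40878 - 155\right) = \left(- \frac{425312}{2399}\right) \left(-41033\right) = \frac{17451827296}{2399}$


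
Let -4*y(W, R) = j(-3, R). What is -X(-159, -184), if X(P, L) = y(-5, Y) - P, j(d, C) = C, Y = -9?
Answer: -645/4 ≈ -161.25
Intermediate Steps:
y(W, R) = -R/4
X(P, L) = 9/4 - P (X(P, L) = -¼*(-9) - P = 9/4 - P)
-X(-159, -184) = -(9/4 - 1*(-159)) = -(9/4 + 159) = -1*645/4 = -645/4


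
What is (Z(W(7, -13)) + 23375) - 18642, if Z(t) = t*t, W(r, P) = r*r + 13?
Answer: 8577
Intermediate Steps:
W(r, P) = 13 + r**2 (W(r, P) = r**2 + 13 = 13 + r**2)
Z(t) = t**2
(Z(W(7, -13)) + 23375) - 18642 = ((13 + 7**2)**2 + 23375) - 18642 = ((13 + 49)**2 + 23375) - 18642 = (62**2 + 23375) - 18642 = (3844 + 23375) - 18642 = 27219 - 18642 = 8577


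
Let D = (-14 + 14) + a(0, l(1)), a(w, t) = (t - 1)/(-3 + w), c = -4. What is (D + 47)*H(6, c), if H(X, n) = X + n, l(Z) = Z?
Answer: 94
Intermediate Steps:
a(w, t) = (-1 + t)/(-3 + w)
D = 0 (D = (-14 + 14) + (-1 + 1)/(-3 + 0) = 0 + 0/(-3) = 0 - 1/3*0 = 0 + 0 = 0)
(D + 47)*H(6, c) = (0 + 47)*(6 - 4) = 47*2 = 94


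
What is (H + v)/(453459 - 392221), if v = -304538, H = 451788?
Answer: 73625/30619 ≈ 2.4046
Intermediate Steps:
(H + v)/(453459 - 392221) = (451788 - 304538)/(453459 - 392221) = 147250/61238 = 147250*(1/61238) = 73625/30619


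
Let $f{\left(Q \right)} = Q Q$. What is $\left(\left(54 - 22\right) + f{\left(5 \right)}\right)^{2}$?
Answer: $3249$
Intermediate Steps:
$f{\left(Q \right)} = Q^{2}$
$\left(\left(54 - 22\right) + f{\left(5 \right)}\right)^{2} = \left(\left(54 - 22\right) + 5^{2}\right)^{2} = \left(32 + 25\right)^{2} = 57^{2} = 3249$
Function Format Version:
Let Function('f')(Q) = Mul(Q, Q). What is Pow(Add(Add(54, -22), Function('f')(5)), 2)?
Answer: 3249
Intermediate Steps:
Function('f')(Q) = Pow(Q, 2)
Pow(Add(Add(54, -22), Function('f')(5)), 2) = Pow(Add(Add(54, -22), Pow(5, 2)), 2) = Pow(Add(32, 25), 2) = Pow(57, 2) = 3249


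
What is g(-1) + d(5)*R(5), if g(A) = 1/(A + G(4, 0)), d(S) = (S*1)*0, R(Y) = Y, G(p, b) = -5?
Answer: -1/6 ≈ -0.16667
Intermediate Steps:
d(S) = 0 (d(S) = S*0 = 0)
g(A) = 1/(-5 + A) (g(A) = 1/(A - 5) = 1/(-5 + A))
g(-1) + d(5)*R(5) = 1/(-5 - 1) + 0*5 = 1/(-6) + 0 = -1/6 + 0 = -1/6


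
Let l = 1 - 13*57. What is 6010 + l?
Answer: 5270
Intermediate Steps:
l = -740 (l = 1 - 741 = -740)
6010 + l = 6010 - 740 = 5270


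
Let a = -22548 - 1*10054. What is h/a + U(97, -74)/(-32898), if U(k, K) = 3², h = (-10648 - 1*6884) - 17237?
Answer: 95294762/89378383 ≈ 1.0662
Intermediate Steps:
a = -32602 (a = -22548 - 10054 = -32602)
h = -34769 (h = (-10648 - 6884) - 17237 = -17532 - 17237 = -34769)
U(k, K) = 9
h/a + U(97, -74)/(-32898) = -34769/(-32602) + 9/(-32898) = -34769*(-1/32602) + 9*(-1/32898) = 34769/32602 - 3/10966 = 95294762/89378383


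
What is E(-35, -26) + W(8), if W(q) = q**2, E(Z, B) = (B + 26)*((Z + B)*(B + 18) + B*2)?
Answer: 64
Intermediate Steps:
E(Z, B) = (26 + B)*(2*B + (18 + B)*(B + Z)) (E(Z, B) = (26 + B)*((B + Z)*(18 + B) + 2*B) = (26 + B)*((18 + B)*(B + Z) + 2*B) = (26 + B)*(2*B + (18 + B)*(B + Z)))
E(-35, -26) + W(8) = ((-26)**3 + 46*(-26)**2 + 468*(-35) + 520*(-26) - 35*(-26)**2 + 44*(-26)*(-35)) + 8**2 = (-17576 + 46*676 - 16380 - 13520 - 35*676 + 40040) + 64 = (-17576 + 31096 - 16380 - 13520 - 23660 + 40040) + 64 = 0 + 64 = 64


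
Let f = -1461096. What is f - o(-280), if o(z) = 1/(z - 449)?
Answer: -1065138983/729 ≈ -1.4611e+6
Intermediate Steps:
o(z) = 1/(-449 + z)
f - o(-280) = -1461096 - 1/(-449 - 280) = -1461096 - 1/(-729) = -1461096 - 1*(-1/729) = -1461096 + 1/729 = -1065138983/729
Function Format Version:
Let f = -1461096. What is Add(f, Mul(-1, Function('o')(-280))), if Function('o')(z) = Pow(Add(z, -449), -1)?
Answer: Rational(-1065138983, 729) ≈ -1.4611e+6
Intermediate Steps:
Function('o')(z) = Pow(Add(-449, z), -1)
Add(f, Mul(-1, Function('o')(-280))) = Add(-1461096, Mul(-1, Pow(Add(-449, -280), -1))) = Add(-1461096, Mul(-1, Pow(-729, -1))) = Add(-1461096, Mul(-1, Rational(-1, 729))) = Add(-1461096, Rational(1, 729)) = Rational(-1065138983, 729)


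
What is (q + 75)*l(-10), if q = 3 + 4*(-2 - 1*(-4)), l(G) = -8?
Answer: -688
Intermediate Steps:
q = 11 (q = 3 + 4*(-2 + 4) = 3 + 4*2 = 3 + 8 = 11)
(q + 75)*l(-10) = (11 + 75)*(-8) = 86*(-8) = -688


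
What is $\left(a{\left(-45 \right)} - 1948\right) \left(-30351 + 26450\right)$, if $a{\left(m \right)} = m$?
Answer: $7774693$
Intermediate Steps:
$\left(a{\left(-45 \right)} - 1948\right) \left(-30351 + 26450\right) = \left(-45 - 1948\right) \left(-30351 + 26450\right) = \left(-1993\right) \left(-3901\right) = 7774693$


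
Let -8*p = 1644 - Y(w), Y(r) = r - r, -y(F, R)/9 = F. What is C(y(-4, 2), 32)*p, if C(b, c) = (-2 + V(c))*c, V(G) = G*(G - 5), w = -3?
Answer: -5668512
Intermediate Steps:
y(F, R) = -9*F
V(G) = G*(-5 + G)
Y(r) = 0
C(b, c) = c*(-2 + c*(-5 + c)) (C(b, c) = (-2 + c*(-5 + c))*c = c*(-2 + c*(-5 + c)))
p = -411/2 (p = -(1644 - 1*0)/8 = -(1644 + 0)/8 = -1/8*1644 = -411/2 ≈ -205.50)
C(y(-4, 2), 32)*p = (32*(-2 + 32*(-5 + 32)))*(-411/2) = (32*(-2 + 32*27))*(-411/2) = (32*(-2 + 864))*(-411/2) = (32*862)*(-411/2) = 27584*(-411/2) = -5668512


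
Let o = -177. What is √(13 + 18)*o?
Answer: -177*√31 ≈ -985.49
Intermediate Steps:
√(13 + 18)*o = √(13 + 18)*(-177) = √31*(-177) = -177*√31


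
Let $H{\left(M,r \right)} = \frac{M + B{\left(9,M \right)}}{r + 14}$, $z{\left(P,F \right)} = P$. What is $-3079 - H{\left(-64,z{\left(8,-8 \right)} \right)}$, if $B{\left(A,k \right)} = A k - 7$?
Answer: $- \frac{67091}{22} \approx -3049.6$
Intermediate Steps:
$B{\left(A,k \right)} = -7 + A k$
$H{\left(M,r \right)} = \frac{-7 + 10 M}{14 + r}$ ($H{\left(M,r \right)} = \frac{M + \left(-7 + 9 M\right)}{r + 14} = \frac{-7 + 10 M}{14 + r}$)
$-3079 - H{\left(-64,z{\left(8,-8 \right)} \right)} = -3079 - \frac{-7 + 10 \left(-64\right)}{14 + 8} = -3079 - \frac{-7 - 640}{22} = -3079 - \frac{1}{22} \left(-647\right) = -3079 - - \frac{647}{22} = -3079 + \frac{647}{22} = - \frac{67091}{22}$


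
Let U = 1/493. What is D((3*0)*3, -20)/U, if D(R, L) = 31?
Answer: 15283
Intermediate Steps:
U = 1/493 ≈ 0.0020284
D((3*0)*3, -20)/U = 31/(1/493) = 31*493 = 15283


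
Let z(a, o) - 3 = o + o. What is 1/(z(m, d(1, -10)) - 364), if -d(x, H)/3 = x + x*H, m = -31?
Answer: -1/307 ≈ -0.0032573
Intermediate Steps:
d(x, H) = -3*x - 3*H*x (d(x, H) = -3*(x + x*H) = -3*(x + H*x) = -3*x - 3*H*x)
z(a, o) = 3 + 2*o (z(a, o) = 3 + (o + o) = 3 + 2*o)
1/(z(m, d(1, -10)) - 364) = 1/((3 + 2*(-3*1*(1 - 10))) - 364) = 1/((3 + 2*(-3*1*(-9))) - 364) = 1/((3 + 2*27) - 364) = 1/((3 + 54) - 364) = 1/(57 - 364) = 1/(-307) = -1/307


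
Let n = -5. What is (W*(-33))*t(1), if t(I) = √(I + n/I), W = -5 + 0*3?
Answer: 330*I ≈ 330.0*I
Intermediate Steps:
W = -5 (W = -5 + 0 = -5)
t(I) = √(I - 5/I)
(W*(-33))*t(1) = (-5*(-33))*√(1 - 5/1) = 165*√(1 - 5*1) = 165*√(1 - 5) = 165*√(-4) = 165*(2*I) = 330*I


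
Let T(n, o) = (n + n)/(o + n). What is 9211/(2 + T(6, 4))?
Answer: 46055/16 ≈ 2878.4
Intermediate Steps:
T(n, o) = 2*n/(n + o) (T(n, o) = (2*n)/(n + o) = 2*n/(n + o))
9211/(2 + T(6, 4)) = 9211/(2 + 2*6/(6 + 4)) = 9211/(2 + 2*6/10) = 9211/(2 + 2*6*(⅒)) = 9211/(2 + 6/5) = 9211/(16/5) = (5/16)*9211 = 46055/16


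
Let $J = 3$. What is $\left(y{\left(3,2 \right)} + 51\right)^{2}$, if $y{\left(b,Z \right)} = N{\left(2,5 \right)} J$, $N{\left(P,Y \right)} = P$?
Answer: $3249$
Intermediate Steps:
$y{\left(b,Z \right)} = 6$ ($y{\left(b,Z \right)} = 2 \cdot 3 = 6$)
$\left(y{\left(3,2 \right)} + 51\right)^{2} = \left(6 + 51\right)^{2} = 57^{2} = 3249$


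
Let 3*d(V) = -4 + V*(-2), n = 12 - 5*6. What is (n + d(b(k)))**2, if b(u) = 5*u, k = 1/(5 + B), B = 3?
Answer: 6241/16 ≈ 390.06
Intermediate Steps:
k = 1/8 (k = 1/(5 + 3) = 1/8 ≈ 0.12500)
n = -18 (n = 12 - 30 = -18)
d(V) = -4/3 - 2*V/3 (d(V) = (-4 + V*(-2))/3 = (-4 - 2*V)/3 = -4/3 - 2*V/3)
(n + d(b(k)))**2 = (-18 + (-4/3 - 10/(3*8)))**2 = (-18 + (-4/3 - 2/3*5/8))**2 = (-18 + (-4/3 - 5/12))**2 = (-18 - 7/4)**2 = (-79/4)**2 = 6241/16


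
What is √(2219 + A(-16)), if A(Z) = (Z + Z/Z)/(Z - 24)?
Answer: √35510/4 ≈ 47.110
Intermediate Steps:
A(Z) = (1 + Z)/(-24 + Z) (A(Z) = (Z + 1)/(-24 + Z) = (1 + Z)/(-24 + Z))
√(2219 + A(-16)) = √(2219 + (1 - 16)/(-24 - 16)) = √(2219 - 15/(-40)) = √(2219 - 1/40*(-15)) = √(2219 + 3/8) = √(17755/8) = √35510/4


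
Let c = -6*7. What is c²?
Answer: 1764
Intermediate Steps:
c = -42
c² = (-42)² = 1764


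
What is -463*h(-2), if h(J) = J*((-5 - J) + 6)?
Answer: 2778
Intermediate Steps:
h(J) = J*(1 - J)
-463*h(-2) = -(-926)*(1 - 1*(-2)) = -(-926)*(1 + 2) = -(-926)*3 = -463*(-6) = 2778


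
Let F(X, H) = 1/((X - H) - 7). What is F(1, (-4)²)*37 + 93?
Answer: 2009/22 ≈ 91.318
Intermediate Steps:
F(X, H) = 1/(-7 + X - H)
F(1, (-4)²)*37 + 93 = -1/(7 + (-4)² - 1*1)*37 + 93 = -1/(7 + 16 - 1)*37 + 93 = -1/22*37 + 93 = -37/22 + 93 = 2009/22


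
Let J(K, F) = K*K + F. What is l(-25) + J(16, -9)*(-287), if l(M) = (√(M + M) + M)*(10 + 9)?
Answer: -71364 + 95*I*√2 ≈ -71364.0 + 134.35*I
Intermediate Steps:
J(K, F) = F + K² (J(K, F) = K² + F = F + K²)
l(M) = 19*M + 19*√2*√M (l(M) = (√(2*M) + M)*19 = (√2*√M + M)*19 = (M + √2*√M)*19 = 19*M + 19*√2*√M)
l(-25) + J(16, -9)*(-287) = (19*(-25) + 19*√2*√(-25)) + (-9 + 16²)*(-287) = (-475 + 19*√2*(5*I)) + (-9 + 256)*(-287) = (-475 + 95*I*√2) + 247*(-287) = (-475 + 95*I*√2) - 70889 = -71364 + 95*I*√2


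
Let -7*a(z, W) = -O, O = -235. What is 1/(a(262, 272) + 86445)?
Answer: 7/604880 ≈ 1.1573e-5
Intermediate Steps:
a(z, W) = -235/7 (a(z, W) = -(-1)*(-235)/7 = -⅐*235 = -235/7)
1/(a(262, 272) + 86445) = 1/(-235/7 + 86445) = 1/(604880/7) = 7/604880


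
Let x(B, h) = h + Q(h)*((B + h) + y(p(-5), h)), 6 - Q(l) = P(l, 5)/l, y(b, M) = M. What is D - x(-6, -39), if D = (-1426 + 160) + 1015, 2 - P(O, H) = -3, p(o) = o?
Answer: 3936/13 ≈ 302.77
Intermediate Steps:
P(O, H) = 5 (P(O, H) = 2 - 1*(-3) = 2 + 3 = 5)
Q(l) = 6 - 5/l
x(B, h) = h + (6 - 5/h)*(B + 2*h) (x(B, h) = h + (6 - 5/h)*((B + h) + h) = h + (6 - 5/h)*(B + 2*h))
D = -251 (D = -1266 + 1015 = -251)
D - x(-6, -39) = -251 - (-10 + 6*(-6) + 13*(-39) - 5*(-6)/(-39)) = -251 - (-10 - 36 - 507 - 5*(-6)*(-1/39)) = -251 - (-10 - 36 - 507 - 10/13) = -251 - 1*(-7199/13) = -251 + 7199/13 = 3936/13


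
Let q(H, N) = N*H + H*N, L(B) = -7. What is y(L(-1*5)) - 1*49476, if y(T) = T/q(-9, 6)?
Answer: -5343401/108 ≈ -49476.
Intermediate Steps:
q(H, N) = 2*H*N (q(H, N) = H*N + H*N = 2*H*N)
y(T) = -T/108 (y(T) = T/((2*(-9)*6)) = T/(-108) = T*(-1/108) = -T/108)
y(L(-1*5)) - 1*49476 = -1/108*(-7) - 1*49476 = 7/108 - 49476 = -5343401/108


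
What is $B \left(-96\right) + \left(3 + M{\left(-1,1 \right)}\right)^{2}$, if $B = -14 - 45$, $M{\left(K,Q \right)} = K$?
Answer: $5668$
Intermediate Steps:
$B = -59$
$B \left(-96\right) + \left(3 + M{\left(-1,1 \right)}\right)^{2} = \left(-59\right) \left(-96\right) + \left(3 - 1\right)^{2} = 5664 + 2^{2} = 5664 + 4 = 5668$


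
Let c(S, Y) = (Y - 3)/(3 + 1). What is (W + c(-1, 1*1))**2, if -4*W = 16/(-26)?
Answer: 81/676 ≈ 0.11982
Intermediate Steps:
c(S, Y) = -3/4 + Y/4 (c(S, Y) = (-3 + Y)/4 = (-3 + Y)*(1/4) = -3/4 + Y/4)
W = 2/13 (W = -4/(-26) = -4*(-1)/26 = -1/4*(-8/13) = 2/13 ≈ 0.15385)
(W + c(-1, 1*1))**2 = (2/13 + (-3/4 + (1*1)/4))**2 = (2/13 + (-3/4 + (1/4)*1))**2 = (2/13 + (-3/4 + 1/4))**2 = (2/13 - 1/2)**2 = (-9/26)**2 = 81/676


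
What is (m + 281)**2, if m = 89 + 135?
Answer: 255025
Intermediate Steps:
m = 224
(m + 281)**2 = (224 + 281)**2 = 505**2 = 255025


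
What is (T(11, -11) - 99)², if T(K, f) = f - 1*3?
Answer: 12769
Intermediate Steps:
T(K, f) = -3 + f (T(K, f) = f - 3 = -3 + f)
(T(11, -11) - 99)² = ((-3 - 11) - 99)² = (-14 - 99)² = (-113)² = 12769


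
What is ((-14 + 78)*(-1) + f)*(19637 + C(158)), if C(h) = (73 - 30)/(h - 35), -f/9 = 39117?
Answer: -850501289098/123 ≈ -6.9146e+9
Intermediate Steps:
f = -352053 (f = -9*39117 = -352053)
C(h) = 43/(-35 + h)
((-14 + 78)*(-1) + f)*(19637 + C(158)) = ((-14 + 78)*(-1) - 352053)*(19637 + 43/(-35 + 158)) = (64*(-1) - 352053)*(19637 + 43/123) = (-64 - 352053)*(19637 + 43*(1/123)) = -352117*(19637 + 43/123) = -352117*2415394/123 = -850501289098/123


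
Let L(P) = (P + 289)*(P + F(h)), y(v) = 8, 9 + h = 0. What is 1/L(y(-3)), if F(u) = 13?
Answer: 1/6237 ≈ 0.00016033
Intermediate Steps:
h = -9 (h = -9 + 0 = -9)
L(P) = (13 + P)*(289 + P) (L(P) = (P + 289)*(P + 13) = (289 + P)*(13 + P) = (13 + P)*(289 + P))
1/L(y(-3)) = 1/(3757 + 8² + 302*8) = 1/(3757 + 64 + 2416) = 1/6237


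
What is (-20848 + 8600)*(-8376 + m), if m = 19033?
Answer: -130526936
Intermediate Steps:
(-20848 + 8600)*(-8376 + m) = (-20848 + 8600)*(-8376 + 19033) = -12248*10657 = -130526936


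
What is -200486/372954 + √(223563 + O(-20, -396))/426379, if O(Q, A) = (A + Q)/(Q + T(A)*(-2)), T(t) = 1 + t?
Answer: -100243/186477 + √33137545595/164155915 ≈ -0.53645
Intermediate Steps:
O(Q, A) = (A + Q)/(-2 + Q - 2*A) (O(Q, A) = (A + Q)/(Q + (1 + A)*(-2)) = (A + Q)/(Q + (-2 - 2*A)) = (A + Q)/(-2 + Q - 2*A))
-200486/372954 + √(223563 + O(-20, -396))/426379 = -200486/372954 + √(223563 + (-396 - 20)/(-2 - 20 - 2*(-396)))/426379 = -200486*1/372954 + √(223563 - 416/(-2 - 20 + 792))*(1/426379) = -100243/186477 + √(223563 - 416/770)*(1/426379) = -100243/186477 + √(223563 + (1/770)*(-416))*(1/426379) = -100243/186477 + √(223563 - 208/385)*(1/426379) = -100243/186477 + √(86071547/385)*(1/426379) = -100243/186477 + (√33137545595/385)*(1/426379) = -100243/186477 + √33137545595/164155915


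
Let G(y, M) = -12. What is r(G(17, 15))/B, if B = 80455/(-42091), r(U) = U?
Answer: 505092/80455 ≈ 6.2779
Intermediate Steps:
B = -80455/42091 (B = 80455*(-1/42091) = -80455/42091 ≈ -1.9115)
r(G(17, 15))/B = -12/(-80455/42091) = -12*(-42091/80455) = 505092/80455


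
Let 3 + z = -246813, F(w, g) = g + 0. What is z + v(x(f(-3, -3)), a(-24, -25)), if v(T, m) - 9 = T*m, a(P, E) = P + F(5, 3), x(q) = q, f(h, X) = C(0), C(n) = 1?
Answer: -246828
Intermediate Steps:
F(w, g) = g
f(h, X) = 1
a(P, E) = 3 + P (a(P, E) = P + 3 = 3 + P)
v(T, m) = 9 + T*m
z = -246816 (z = -3 - 246813 = -246816)
z + v(x(f(-3, -3)), a(-24, -25)) = -246816 + (9 + 1*(3 - 24)) = -246816 + (9 + 1*(-21)) = -246816 + (9 - 21) = -246816 - 12 = -246828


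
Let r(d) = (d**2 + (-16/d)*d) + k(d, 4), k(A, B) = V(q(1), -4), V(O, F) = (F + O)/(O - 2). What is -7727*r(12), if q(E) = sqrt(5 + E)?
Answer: -981329 + 7727*sqrt(6) ≈ -9.6240e+5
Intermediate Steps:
V(O, F) = (F + O)/(-2 + O)
k(A, B) = (-4 + sqrt(6))/(-2 + sqrt(6)) (k(A, B) = (-4 + sqrt(5 + 1))/(-2 + sqrt(5 + 1)) = (-4 + sqrt(6))/(-2 + sqrt(6)))
r(d) = -17 + d**2 - sqrt(6) (r(d) = (d**2 + (-16/d)*d) + (-1 - sqrt(6)) = (d**2 - 16) + (-1 - sqrt(6)) = (-16 + d**2) + (-1 - sqrt(6)) = -17 + d**2 - sqrt(6))
-7727*r(12) = -7727*(-17 + 12**2 - sqrt(6)) = -7727*(-17 + 144 - sqrt(6)) = -7727*(127 - sqrt(6)) = -981329 + 7727*sqrt(6)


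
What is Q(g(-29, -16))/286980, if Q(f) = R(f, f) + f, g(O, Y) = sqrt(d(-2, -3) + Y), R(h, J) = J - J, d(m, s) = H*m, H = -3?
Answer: I*sqrt(10)/286980 ≈ 1.1019e-5*I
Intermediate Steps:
d(m, s) = -3*m
R(h, J) = 0
g(O, Y) = sqrt(6 + Y) (g(O, Y) = sqrt(-3*(-2) + Y) = sqrt(6 + Y))
Q(f) = f (Q(f) = 0 + f = f)
Q(g(-29, -16))/286980 = sqrt(6 - 16)/286980 = sqrt(-10)*(1/286980) = (I*sqrt(10))*(1/286980) = I*sqrt(10)/286980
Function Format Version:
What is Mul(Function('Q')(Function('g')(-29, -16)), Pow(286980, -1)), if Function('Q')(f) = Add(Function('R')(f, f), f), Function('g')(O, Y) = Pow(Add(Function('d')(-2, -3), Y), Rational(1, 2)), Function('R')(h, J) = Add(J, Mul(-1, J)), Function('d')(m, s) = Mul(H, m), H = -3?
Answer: Mul(Rational(1, 286980), I, Pow(10, Rational(1, 2))) ≈ Mul(1.1019e-5, I)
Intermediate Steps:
Function('d')(m, s) = Mul(-3, m)
Function('R')(h, J) = 0
Function('g')(O, Y) = Pow(Add(6, Y), Rational(1, 2)) (Function('g')(O, Y) = Pow(Add(Mul(-3, -2), Y), Rational(1, 2)) = Pow(Add(6, Y), Rational(1, 2)))
Function('Q')(f) = f (Function('Q')(f) = Add(0, f) = f)
Mul(Function('Q')(Function('g')(-29, -16)), Pow(286980, -1)) = Mul(Pow(Add(6, -16), Rational(1, 2)), Pow(286980, -1)) = Mul(Pow(-10, Rational(1, 2)), Rational(1, 286980)) = Mul(Mul(I, Pow(10, Rational(1, 2))), Rational(1, 286980)) = Mul(Rational(1, 286980), I, Pow(10, Rational(1, 2)))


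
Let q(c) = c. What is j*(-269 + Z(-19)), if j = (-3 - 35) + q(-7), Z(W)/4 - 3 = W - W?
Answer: 11565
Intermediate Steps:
Z(W) = 12 (Z(W) = 12 + 4*(W - W) = 12 + 4*0 = 12 + 0 = 12)
j = -45 (j = (-3 - 35) - 7 = -38 - 7 = -45)
j*(-269 + Z(-19)) = -45*(-269 + 12) = -45*(-257) = 11565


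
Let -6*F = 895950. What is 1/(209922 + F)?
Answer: 1/60597 ≈ 1.6502e-5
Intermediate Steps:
F = -149325 (F = -⅙*895950 = -149325)
1/(209922 + F) = 1/(209922 - 149325) = 1/60597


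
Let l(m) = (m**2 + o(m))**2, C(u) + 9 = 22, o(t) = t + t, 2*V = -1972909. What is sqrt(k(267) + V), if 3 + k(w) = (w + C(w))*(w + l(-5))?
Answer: I*sqrt(3394790)/2 ≈ 921.25*I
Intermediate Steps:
V = -1972909/2 (V = (1/2)*(-1972909) = -1972909/2 ≈ -9.8645e+5)
o(t) = 2*t
C(u) = 13 (C(u) = -9 + 22 = 13)
l(m) = (m**2 + 2*m)**2
k(w) = -3 + (13 + w)*(225 + w) (k(w) = -3 + (w + 13)*(w + (-5)**2*(2 - 5)**2) = -3 + (13 + w)*(w + 25*(-3)**2) = -3 + (13 + w)*(w + 25*9) = -3 + (13 + w)*(w + 225) = -3 + (13 + w)*(225 + w))
sqrt(k(267) + V) = sqrt((2922 + 267**2 + 238*267) - 1972909/2) = sqrt((2922 + 71289 + 63546) - 1972909/2) = sqrt(137757 - 1972909/2) = sqrt(-1697395/2) = I*sqrt(3394790)/2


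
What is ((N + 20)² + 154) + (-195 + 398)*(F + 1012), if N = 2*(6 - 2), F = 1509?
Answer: 512701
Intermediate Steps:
N = 8 (N = 2*4 = 8)
((N + 20)² + 154) + (-195 + 398)*(F + 1012) = ((8 + 20)² + 154) + (-195 + 398)*(1509 + 1012) = (28² + 154) + 203*2521 = (784 + 154) + 511763 = 938 + 511763 = 512701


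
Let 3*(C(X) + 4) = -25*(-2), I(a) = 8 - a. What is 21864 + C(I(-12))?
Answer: 65630/3 ≈ 21877.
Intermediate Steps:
C(X) = 38/3 (C(X) = -4 + (-25*(-2))/3 = -4 + (1/3)*50 = -4 + 50/3 = 38/3)
21864 + C(I(-12)) = 21864 + 38/3 = 65630/3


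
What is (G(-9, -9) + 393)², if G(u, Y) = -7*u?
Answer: 207936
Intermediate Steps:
(G(-9, -9) + 393)² = (-7*(-9) + 393)² = (63 + 393)² = 456² = 207936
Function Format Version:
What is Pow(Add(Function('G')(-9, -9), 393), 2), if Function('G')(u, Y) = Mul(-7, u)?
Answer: 207936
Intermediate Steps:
Pow(Add(Function('G')(-9, -9), 393), 2) = Pow(Add(Mul(-7, -9), 393), 2) = Pow(Add(63, 393), 2) = Pow(456, 2) = 207936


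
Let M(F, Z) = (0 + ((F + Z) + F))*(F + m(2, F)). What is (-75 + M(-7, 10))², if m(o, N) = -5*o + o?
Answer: 225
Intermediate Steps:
m(o, N) = -4*o
M(F, Z) = (-8 + F)*(Z + 2*F) (M(F, Z) = (0 + ((F + Z) + F))*(F - 4*2) = (0 + (Z + 2*F))*(F - 8) = (Z + 2*F)*(-8 + F) = (-8 + F)*(Z + 2*F))
(-75 + M(-7, 10))² = (-75 + (-16*(-7) - 8*10 + 2*(-7)² - 7*10))² = (-75 + (112 - 80 + 2*49 - 70))² = (-75 + (112 - 80 + 98 - 70))² = (-75 + 60)² = (-15)² = 225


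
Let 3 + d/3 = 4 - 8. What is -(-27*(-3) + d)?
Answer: -60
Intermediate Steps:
d = -21 (d = -9 + 3*(4 - 8) = -9 + 3*(-4) = -9 - 12 = -21)
-(-27*(-3) + d) = -(-27*(-3) - 21) = -(81 - 21) = -1*60 = -60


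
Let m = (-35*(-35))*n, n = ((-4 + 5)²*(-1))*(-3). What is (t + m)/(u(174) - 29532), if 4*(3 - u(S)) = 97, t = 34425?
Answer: -152400/118213 ≈ -1.2892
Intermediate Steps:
n = 3 (n = (1²*(-1))*(-3) = (1*(-1))*(-3) = -1*(-3) = 3)
u(S) = -85/4 (u(S) = 3 - ¼*97 = 3 - 97/4 = -85/4)
m = 3675 (m = -35*(-35)*3 = 1225*3 = 3675)
(t + m)/(u(174) - 29532) = (34425 + 3675)/(-85/4 - 29532) = 38100/(-118213/4) = 38100*(-4/118213) = -152400/118213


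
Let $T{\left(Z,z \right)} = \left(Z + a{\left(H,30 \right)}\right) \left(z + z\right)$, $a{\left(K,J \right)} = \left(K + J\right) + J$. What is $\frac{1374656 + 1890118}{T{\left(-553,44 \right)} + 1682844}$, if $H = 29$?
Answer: $\frac{1632387}{821006} \approx 1.9883$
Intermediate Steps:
$a{\left(K,J \right)} = K + 2 J$ ($a{\left(K,J \right)} = \left(J + K\right) + J = K + 2 J$)
$T{\left(Z,z \right)} = 2 z \left(89 + Z\right)$ ($T{\left(Z,z \right)} = \left(Z + \left(29 + 2 \cdot 30\right)\right) \left(z + z\right) = \left(Z + \left(29 + 60\right)\right) 2 z = \left(Z + 89\right) 2 z = \left(89 + Z\right) 2 z = 2 z \left(89 + Z\right)$)
$\frac{1374656 + 1890118}{T{\left(-553,44 \right)} + 1682844} = \frac{1374656 + 1890118}{2 \cdot 44 \left(89 - 553\right) + 1682844} = \frac{3264774}{2 \cdot 44 \left(-464\right) + 1682844} = \frac{3264774}{-40832 + 1682844} = \frac{3264774}{1642012} = 3264774 \cdot \frac{1}{1642012} = \frac{1632387}{821006}$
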